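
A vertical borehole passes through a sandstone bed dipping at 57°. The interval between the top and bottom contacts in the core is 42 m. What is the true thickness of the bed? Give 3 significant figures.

True thickness t = h · cos(dip) = 42 × cos 57°
t = 42 × 0.5446 = 22.875 m

22.9 m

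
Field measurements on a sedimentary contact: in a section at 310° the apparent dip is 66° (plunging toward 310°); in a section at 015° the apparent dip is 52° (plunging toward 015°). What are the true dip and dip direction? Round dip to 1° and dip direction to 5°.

true dip 66°, dip direction 320°

Each apparent-dip line lies in the plane. As unit vectors (x east, y north, z up), v₁ plunges 66°→310° and v₂ plunges 52°→015°.
Cross product v₁ × v₂ gives the pole to the plane: n ∝ (-0.337, 0.391, 0.227).
Dip δ = arctan(|n_h|/n_z) = arctan(0.516/0.227) = 66.3°.
Dip direction = azimuth of (n_x, n_y) = atan2(-0.337, 0.391) = 319°.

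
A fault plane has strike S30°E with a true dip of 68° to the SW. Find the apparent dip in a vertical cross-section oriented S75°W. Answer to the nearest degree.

67°

Angle between strike (S30°E) and section (S75°W): β = 75°.
tan(apparent dip) = tan 68° · sin 75° = 2.3908
apparent dip = arctan 2.3908 = 67.30°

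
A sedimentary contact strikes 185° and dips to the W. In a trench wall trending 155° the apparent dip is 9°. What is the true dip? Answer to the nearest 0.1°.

β = acute angle between strike 185° and section 155° = 30°.
tan δ = tan α / sin β = tan 9° / sin 30° = 0.1584 / 0.5000 = 0.3168
δ = arctan(0.3168) = 17.58°

17.6°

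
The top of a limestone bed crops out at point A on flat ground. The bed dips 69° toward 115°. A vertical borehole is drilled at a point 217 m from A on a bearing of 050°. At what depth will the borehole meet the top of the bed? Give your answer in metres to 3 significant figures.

239 m

The hole lies 65° from the dip direction, so the down-dip offset is 217 × cos 65° = 91.71 m.
Depth = down-dip offset × tan(dip) = 91.71 × tan 69° = 91.71 × 2.6051
Depth = 238.91 m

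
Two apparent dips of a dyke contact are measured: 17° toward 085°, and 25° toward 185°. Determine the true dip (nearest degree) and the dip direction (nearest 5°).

true dip 31°, dip direction 145°

The two traces are lines in the plane: v₁ = (sin 85°·cos 17°, cos 85°·cos 17°, −sin 17°), v₂ = (sin 185°·cos 25°, cos 185°·cos 25°, −sin 25°).
Cross product v₁ × v₂ gives the pole to the plane: n ∝ (0.299, -0.426, 0.854).
True dip = arccos(n_z / |n|) = arccos(0.8538) = 31.4°.
The horizontal component of n points toward azimuth atan2(n_x, n_y) = 145°, the dip direction.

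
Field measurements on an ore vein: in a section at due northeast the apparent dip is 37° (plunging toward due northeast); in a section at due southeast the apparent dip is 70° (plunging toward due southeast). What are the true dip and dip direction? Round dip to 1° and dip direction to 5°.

Represent each trace as a vector plunging at its apparent dip toward its trend (east-north-up frame): v₁ = (0.565, 0.565, -0.602), v₂ = (0.242, -0.242, -0.940).
Cross product v₁ × v₂ gives the pole to the plane: n ∝ (0.676, -0.385, 0.273).
True dip = arccos(n_z / |n|) = arccos(0.3312) = 70.7°.
The horizontal component of n points toward azimuth atan2(n_x, n_y) = 120°, the dip direction.

true dip 71°, dip direction 120°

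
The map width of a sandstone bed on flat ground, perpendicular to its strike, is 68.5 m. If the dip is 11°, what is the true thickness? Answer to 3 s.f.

13.1 m

True thickness t = w · sin(dip) = 68.5 × sin 11°
t = 68.5 × 0.1908 = 13.070 m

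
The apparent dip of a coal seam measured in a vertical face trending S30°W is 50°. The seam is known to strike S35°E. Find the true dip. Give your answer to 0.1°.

52.7°

The section is 65° from the strike.
tan(true dip) = tan 50° / sin 65° = 1.3150
true dip = arctan 1.3150 = 52.75°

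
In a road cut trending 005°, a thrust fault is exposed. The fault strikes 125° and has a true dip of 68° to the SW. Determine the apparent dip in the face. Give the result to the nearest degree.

The strike is 125° and the section trends 005°; the acute angle between them is β = 60°.
tan(apparent dip) = tan 68° · sin 60° = 2.1435
apparent dip = arctan 2.1435 = 64.99°

65°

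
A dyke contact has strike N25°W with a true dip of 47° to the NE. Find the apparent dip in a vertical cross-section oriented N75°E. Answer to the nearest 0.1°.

46.6°

The strike is N25°W and the section trends N75°E; the acute angle between them is β = 80°.
tan(apparent dip) = tan 47° · sin 80° = 1.0561
α = arctan(1.0561) = 46.56°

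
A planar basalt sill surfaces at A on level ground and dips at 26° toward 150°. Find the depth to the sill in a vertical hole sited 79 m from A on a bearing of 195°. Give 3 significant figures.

27.2 m

The hole lies 45° from the dip direction, so the down-dip offset is 79 × cos 45° = 55.86 m.
Depth = down-dip offset × tan(dip) = 55.86 × tan 26° = 55.86 × 0.4877
Depth = 27.25 m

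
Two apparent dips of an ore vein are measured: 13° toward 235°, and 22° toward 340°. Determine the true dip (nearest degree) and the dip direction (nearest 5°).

true dip 28°, dip direction 300°

Each apparent-dip line lies in the plane. As unit vectors (x east, y north, z up), v₁ plunges 13°→235° and v₂ plunges 22°→340°.
Cross product v₁ × v₂ gives the pole to the plane: n ∝ (-0.405, 0.228, 0.873).
tan δ = √(n_x²+n_y²)/n_z = 0.465/0.873, so δ = 28.0°.
Dip direction = atan2(-0.405, 0.228) = 299° (azimuth of n's horizontal projection).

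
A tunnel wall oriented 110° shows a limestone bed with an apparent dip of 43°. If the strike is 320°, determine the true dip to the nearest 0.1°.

The section is 30° from the strike.
tan(true dip) = tan 43° / sin 30° = 1.8650
true dip = arctan 1.8650 = 61.80°

61.8°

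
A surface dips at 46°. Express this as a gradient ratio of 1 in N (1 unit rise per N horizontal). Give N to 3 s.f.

1 in 0.966

1 : N means tan θ = 1/N, so N = 1/tan 46° = 1/1.0355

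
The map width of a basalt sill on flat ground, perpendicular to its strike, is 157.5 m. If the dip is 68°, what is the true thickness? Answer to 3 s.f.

True thickness t = w · sin(dip) = 157.5 × sin 68°
t = 157.5 × 0.9272 = 146.031 m

146 m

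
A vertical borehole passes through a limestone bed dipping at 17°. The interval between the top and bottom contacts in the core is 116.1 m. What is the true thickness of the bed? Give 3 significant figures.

True thickness t = h · cos(dip) = 116.1 × cos 17°
t = 116.1 × 0.9563 = 111.027 m

111 m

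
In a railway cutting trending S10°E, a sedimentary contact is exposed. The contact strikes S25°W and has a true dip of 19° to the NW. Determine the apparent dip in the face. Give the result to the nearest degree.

Angle between strike (S25°W) and section (S10°E): β = 35°.
tan α = tan 19° × sin 35° = 0.3443 × 0.5736 = 0.1975
α = arctan(0.1975) = 11.17°

11°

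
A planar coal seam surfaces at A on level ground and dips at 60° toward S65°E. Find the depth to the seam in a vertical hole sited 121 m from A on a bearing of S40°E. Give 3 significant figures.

The hole lies 25° from the dip direction, so the down-dip offset is 121 × cos 25° = 109.66 m.
Depth = down-dip offset × tan(dip) = 109.66 × tan 60° = 109.66 × 1.7321
Depth = 189.94 m

190 m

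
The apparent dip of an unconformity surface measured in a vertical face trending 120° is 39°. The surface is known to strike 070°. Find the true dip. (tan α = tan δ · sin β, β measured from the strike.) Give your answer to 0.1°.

The section is 50° from the strike.
tan(true dip) = tan 39° / sin 50° = 1.0571
δ = arctan(1.0571) = 46.59°

46.6°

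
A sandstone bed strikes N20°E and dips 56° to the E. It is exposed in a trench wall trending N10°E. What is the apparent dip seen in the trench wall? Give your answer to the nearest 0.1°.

The strike is N20°E and the section trends N10°E; the acute angle between them is β = 10°.
tan α = tan 56° × sin 10° = 1.4826 × 0.1736 = 0.2574
apparent dip = arctan 0.2574 = 14.44°

14.4°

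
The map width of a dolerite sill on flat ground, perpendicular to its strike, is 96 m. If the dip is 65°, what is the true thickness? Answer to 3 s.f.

True thickness t = w · sin(dip) = 96 × sin 65°
t = 96 × 0.9063 = 87.006 m

87.0 m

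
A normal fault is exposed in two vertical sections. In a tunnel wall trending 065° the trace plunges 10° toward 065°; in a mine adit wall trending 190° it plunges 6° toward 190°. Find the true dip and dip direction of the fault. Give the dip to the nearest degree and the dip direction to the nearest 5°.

Each apparent-dip line lies in the plane. As unit vectors (x east, y north, z up), v₁ plunges 10°→065° and v₂ plunges 6°→190°.
Cross product v₁ × v₂ gives the pole to the plane: n ∝ (0.214, -0.123, 0.802).
tan δ = √(n_x²+n_y²)/n_z = 0.247/0.802, so δ = 17.1°.
Dip direction = azimuth of (n_x, n_y) = atan2(0.214, -0.123) = 120°.

true dip 17°, dip direction 120°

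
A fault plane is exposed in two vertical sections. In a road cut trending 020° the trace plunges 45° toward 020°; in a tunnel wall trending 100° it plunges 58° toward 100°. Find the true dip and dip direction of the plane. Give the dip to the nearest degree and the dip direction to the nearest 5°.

The two traces are lines in the plane: v₁ = (sin 20°·cos 45°, cos 20°·cos 45°, −sin 45°), v₂ = (sin 100°·cos 58°, cos 100°·cos 58°, −sin 58°).
The plane normal is n = v₁ × v₂ ∝ (0.629, 0.164, 0.369).
True dip = arccos(n_z / |n|) = arccos(0.4939) = 60.4°.
Dip direction = atan2(0.629, 0.164) = 75° (azimuth of n's horizontal projection).

true dip 60°, dip direction 075°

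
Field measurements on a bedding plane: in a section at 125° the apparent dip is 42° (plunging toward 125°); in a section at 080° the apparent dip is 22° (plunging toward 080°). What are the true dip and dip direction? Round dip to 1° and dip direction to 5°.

true dip 44°, dip direction 145°

Each apparent-dip line lies in the plane. As unit vectors (x east, y north, z up), v₁ plunges 42°→125° and v₂ plunges 22°→080°.
n = v₁ × v₂ = (0.267, -0.383, 0.487) (taken with n_z > 0).
tan δ = √(n_x²+n_y²)/n_z = 0.467/0.487, so δ = 43.8°.
Dip direction = atan2(0.267, -0.383) = 145° (azimuth of n's horizontal projection).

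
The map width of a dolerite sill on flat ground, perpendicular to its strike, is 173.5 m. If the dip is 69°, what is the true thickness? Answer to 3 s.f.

True thickness t = w · sin(dip) = 173.5 × sin 69°
t = 173.5 × 0.9336 = 161.976 m

162 m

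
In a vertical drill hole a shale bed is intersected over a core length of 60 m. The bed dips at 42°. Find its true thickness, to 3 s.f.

44.6 m

True thickness t = h · cos(dip) = 60 × cos 42°
t = 60 × 0.7431 = 44.589 m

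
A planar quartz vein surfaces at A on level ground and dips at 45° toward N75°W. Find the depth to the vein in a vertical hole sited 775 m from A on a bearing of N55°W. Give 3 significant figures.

The hole lies 20° from the dip direction, so the down-dip offset is 775 × cos 20° = 728.26 m.
Depth = down-dip offset × tan(dip) = 728.26 × tan 45° = 728.26 × 1.0000
Depth = 728.26 m

728 m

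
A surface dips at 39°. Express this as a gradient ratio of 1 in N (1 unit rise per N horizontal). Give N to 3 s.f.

1 in 1.23

1 : N means tan θ = 1/N, so N = 1/tan 39° = 1/0.8098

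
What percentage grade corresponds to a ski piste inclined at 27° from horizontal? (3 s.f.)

51.0%

grade % = 100 × tan 27° = 100 × 0.5095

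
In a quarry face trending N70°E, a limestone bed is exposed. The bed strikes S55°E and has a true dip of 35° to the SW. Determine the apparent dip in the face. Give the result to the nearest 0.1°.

Angle between strike (S55°E) and section (N70°E): β = 55°.
tan α = tan 35° × sin 55° = 0.7002 × 0.8192 = 0.5736
apparent dip = arctan 0.5736 = 29.84°

29.8°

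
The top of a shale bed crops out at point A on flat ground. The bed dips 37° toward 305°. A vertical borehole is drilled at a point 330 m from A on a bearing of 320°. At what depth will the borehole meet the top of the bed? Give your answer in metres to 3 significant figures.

The hole lies 15° from the dip direction, so the down-dip offset is 330 × cos 15° = 318.76 m.
Depth = down-dip offset × tan(dip) = 318.76 × tan 37° = 318.76 × 0.7536
Depth = 240.20 m

240 m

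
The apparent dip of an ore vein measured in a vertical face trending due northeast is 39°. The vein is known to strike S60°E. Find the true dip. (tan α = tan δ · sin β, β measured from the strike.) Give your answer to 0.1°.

β = acute angle between strike S60°E and section due northeast = 75°.
tan δ = tan α / sin β = tan 39° / sin 75° = 0.8098 / 0.9659 = 0.8384
true dip = arctan 0.8384 = 39.97°

40.0°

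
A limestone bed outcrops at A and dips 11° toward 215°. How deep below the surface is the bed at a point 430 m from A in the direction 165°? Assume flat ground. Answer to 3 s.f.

53.7 m

The hole lies 50° from the dip direction, so the down-dip offset is 430 × cos 50° = 276.40 m.
Depth = down-dip offset × tan(dip) = 276.40 × tan 11° = 276.40 × 0.1944
Depth = 53.73 m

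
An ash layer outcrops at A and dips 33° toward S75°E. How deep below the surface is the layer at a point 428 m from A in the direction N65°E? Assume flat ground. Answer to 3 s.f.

The hole lies 40° from the dip direction, so the down-dip offset is 428 × cos 40° = 327.87 m.
Depth = down-dip offset × tan(dip) = 327.87 × tan 33° = 327.87 × 0.6494
Depth = 212.92 m

213 m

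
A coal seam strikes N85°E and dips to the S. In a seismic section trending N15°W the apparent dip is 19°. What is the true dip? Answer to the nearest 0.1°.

The section is 80° from the strike.
tan δ = tan α / sin β = tan 19° / sin 80° = 0.3443 / 0.9848 = 0.3496
true dip = arctan 0.3496 = 19.27°

19.3°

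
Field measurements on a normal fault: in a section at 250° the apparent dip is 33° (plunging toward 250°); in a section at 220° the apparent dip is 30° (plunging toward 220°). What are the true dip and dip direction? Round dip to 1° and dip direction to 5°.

true dip 33°, dip direction 245°

Represent each trace as a vector plunging at its apparent dip toward its trend (east-north-up frame): v₁ = (-0.788, -0.287, -0.545), v₂ = (-0.557, -0.663, -0.500).
n = v₁ × v₂ = (-0.218, -0.091, 0.363) (taken with n_z > 0).
True dip = arccos(n_z / |n|) = arccos(0.8384) = 33.0°.
Dip direction = atan2(-0.218, -0.091) = 247° (azimuth of n's horizontal projection).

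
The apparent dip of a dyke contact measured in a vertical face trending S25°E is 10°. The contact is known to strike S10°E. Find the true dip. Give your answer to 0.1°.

β = acute angle between strike S10°E and section S25°E = 15°.
tan(true dip) = tan 10° / sin 15° = 0.6813
true dip = arctan 0.6813 = 34.27°

34.3°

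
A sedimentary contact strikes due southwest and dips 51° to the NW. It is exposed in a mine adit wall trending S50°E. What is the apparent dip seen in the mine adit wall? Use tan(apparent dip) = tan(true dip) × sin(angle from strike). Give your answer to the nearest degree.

51°

The section lies 85° from the strike.
tan α = tan 51° × sin 85° = 1.2349 × 0.9962 = 1.2302
α = arctan(1.2302) = 50.89°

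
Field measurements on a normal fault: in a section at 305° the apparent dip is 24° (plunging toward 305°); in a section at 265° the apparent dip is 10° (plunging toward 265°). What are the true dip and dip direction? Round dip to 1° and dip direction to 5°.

Represent each trace as a vector plunging at its apparent dip toward its trend (east-north-up frame): v₁ = (-0.748, 0.524, -0.407), v₂ = (-0.981, -0.086, -0.174).
The plane normal is n = v₁ × v₂ ∝ (-0.126, 0.269, 0.578).
True dip = arccos(n_z / |n|) = arccos(0.8895) = 27.2°.
The horizontal component of n points toward azimuth atan2(n_x, n_y) = 335°, the dip direction.

true dip 27°, dip direction 335°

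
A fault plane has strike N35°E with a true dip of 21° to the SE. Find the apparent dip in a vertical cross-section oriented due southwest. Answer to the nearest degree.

Angle between strike (N35°E) and section (due southwest): β = 10°.
tan α = tan 21° × sin 10° = 0.3839 × 0.1736 = 0.0667
α = arctan(0.0667) = 3.81°

4°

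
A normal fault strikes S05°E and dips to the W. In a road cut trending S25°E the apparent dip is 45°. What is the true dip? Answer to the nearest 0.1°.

71.1°

β = acute angle between strike S05°E and section S25°E = 20°.
tan δ = tan α / sin β = tan 45° / sin 20° = 1.0000 / 0.3420 = 2.9238
δ = arctan(2.9238) = 71.12°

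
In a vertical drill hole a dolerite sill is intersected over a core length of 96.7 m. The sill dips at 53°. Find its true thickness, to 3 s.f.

58.2 m

True thickness t = h · cos(dip) = 96.7 × cos 53°
t = 96.7 × 0.6018 = 58.196 m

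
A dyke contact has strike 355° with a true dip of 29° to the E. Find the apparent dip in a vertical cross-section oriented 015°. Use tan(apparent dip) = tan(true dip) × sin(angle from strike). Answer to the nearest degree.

11°

The strike is 355° and the section trends 015°; the acute angle between them is β = 20°.
tan(apparent dip) = tan 29° · sin 20° = 0.1896
α = arctan(0.1896) = 10.74°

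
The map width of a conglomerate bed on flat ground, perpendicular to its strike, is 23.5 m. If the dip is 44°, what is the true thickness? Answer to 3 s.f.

16.3 m

True thickness t = w · sin(dip) = 23.5 × sin 44°
t = 23.5 × 0.6947 = 16.324 m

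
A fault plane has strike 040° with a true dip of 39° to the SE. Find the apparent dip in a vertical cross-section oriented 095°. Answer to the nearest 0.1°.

The section lies 55° from the strike.
tan α = tan 39° × sin 55° = 0.8098 × 0.8192 = 0.6633
α = arctan(0.6633) = 33.56°

33.6°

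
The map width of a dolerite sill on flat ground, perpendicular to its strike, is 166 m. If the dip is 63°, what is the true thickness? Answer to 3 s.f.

True thickness t = w · sin(dip) = 166 × sin 63°
t = 166 × 0.8910 = 147.907 m

148 m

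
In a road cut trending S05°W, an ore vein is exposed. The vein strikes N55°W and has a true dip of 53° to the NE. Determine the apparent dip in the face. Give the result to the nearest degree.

The section lies 60° from the strike.
tan α = tan 53° × sin 60° = 1.3270 × 0.8660 = 1.1493
apparent dip = arctan 1.1493 = 48.97°

49°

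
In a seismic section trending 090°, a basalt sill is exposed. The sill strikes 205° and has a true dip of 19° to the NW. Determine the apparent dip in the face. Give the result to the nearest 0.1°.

Angle between strike (205°) and section (090°): β = 65°.
tan α = tan 19° × sin 65° = 0.3443 × 0.9063 = 0.3121
α = arctan(0.3121) = 17.33°

17.3°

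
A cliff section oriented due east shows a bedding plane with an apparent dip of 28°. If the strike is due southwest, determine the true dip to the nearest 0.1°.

β = acute angle between strike due southwest and section due east = 45°.
tan(true dip) = tan 28° / sin 45° = 0.7520
true dip = arctan 0.7520 = 36.94°

36.9°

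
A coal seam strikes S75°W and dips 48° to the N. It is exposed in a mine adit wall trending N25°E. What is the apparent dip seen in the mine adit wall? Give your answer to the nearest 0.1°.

The strike is S75°W and the section trends N25°E; the acute angle between them is β = 50°.
tan α = tan 48° × sin 50° = 1.1106 × 0.7660 = 0.8508
α = arctan(0.8508) = 40.39°

40.4°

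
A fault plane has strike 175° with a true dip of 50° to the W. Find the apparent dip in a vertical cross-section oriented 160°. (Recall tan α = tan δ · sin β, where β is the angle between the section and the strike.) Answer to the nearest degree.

17°

The section lies 15° from the strike.
tan(apparent dip) = tan 50° · sin 15° = 0.3084
apparent dip = arctan 0.3084 = 17.14°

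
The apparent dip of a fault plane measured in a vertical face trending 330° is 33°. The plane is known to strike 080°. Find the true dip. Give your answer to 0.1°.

34.6°

The section is 70° from the strike.
tan δ = tan α / sin β = tan 33° / sin 70° = 0.6494 / 0.9397 = 0.6911
true dip = arctan 0.6911 = 34.65°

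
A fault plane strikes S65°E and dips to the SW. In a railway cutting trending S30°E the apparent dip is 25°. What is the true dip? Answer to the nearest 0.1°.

β = acute angle between strike S65°E and section S30°E = 35°.
tan(true dip) = tan 25° / sin 35° = 0.8130
true dip = arctan 0.8130 = 39.11°

39.1°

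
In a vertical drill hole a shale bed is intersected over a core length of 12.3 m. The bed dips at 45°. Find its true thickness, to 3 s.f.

8.70 m

True thickness t = h · cos(dip) = 12.3 × cos 45°
t = 12.3 × 0.7071 = 8.697 m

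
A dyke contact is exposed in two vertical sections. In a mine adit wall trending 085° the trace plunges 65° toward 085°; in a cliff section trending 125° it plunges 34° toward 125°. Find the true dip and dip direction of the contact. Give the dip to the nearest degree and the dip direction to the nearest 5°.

true dip 69°, dip direction 050°

Each apparent-dip line lies in the plane. As unit vectors (x east, y north, z up), v₁ plunges 65°→085° and v₂ plunges 34°→125°.
n = v₁ × v₂ = (0.452, 0.380, 0.225) (taken with n_z > 0).
True dip = arccos(n_z / |n|) = arccos(0.3565) = 69.1°.
Dip direction = azimuth of (n_x, n_y) = atan2(0.452, 0.380) = 50°.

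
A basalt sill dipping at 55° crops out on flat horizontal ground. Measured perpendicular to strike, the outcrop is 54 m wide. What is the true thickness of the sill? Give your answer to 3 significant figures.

True thickness t = w · sin(dip) = 54 × sin 55°
t = 54 × 0.8192 = 44.234 m

44.2 m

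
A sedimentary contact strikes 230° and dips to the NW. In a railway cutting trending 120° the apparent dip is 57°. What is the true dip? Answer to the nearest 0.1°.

β = acute angle between strike 230° and section 120° = 70°.
tan δ = tan α / sin β = tan 57° / sin 70° = 1.5399 / 0.9397 = 1.6387
true dip = arctan 1.6387 = 58.61°

58.6°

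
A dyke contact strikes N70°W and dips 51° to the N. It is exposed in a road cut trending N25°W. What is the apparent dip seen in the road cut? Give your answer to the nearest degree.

Angle between strike (N70°W) and section (N25°W): β = 45°.
tan α = tan 51° × sin 45° = 1.2349 × 0.7071 = 0.8732
apparent dip = arctan 0.8732 = 41.13°

41°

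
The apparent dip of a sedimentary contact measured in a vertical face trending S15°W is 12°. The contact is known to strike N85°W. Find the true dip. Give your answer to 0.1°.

12.2°

The section is 80° from the strike.
tan δ = tan α / sin β = tan 12° / sin 80° = 0.2126 / 0.9848 = 0.2158
true dip = arctan 0.2158 = 12.18°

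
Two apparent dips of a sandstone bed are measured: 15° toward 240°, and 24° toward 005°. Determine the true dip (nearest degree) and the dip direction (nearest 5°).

true dip 38°, dip direction 310°

Each apparent-dip line lies in the plane. As unit vectors (x east, y north, z up), v₁ plunges 15°→240° and v₂ plunges 24°→005°.
Cross product v₁ × v₂ gives the pole to the plane: n ∝ (-0.432, 0.361, 0.723).
True dip = arccos(n_z / |n|) = arccos(0.7890) = 37.9°.
Dip direction = atan2(-0.432, 0.361) = 310° (azimuth of n's horizontal projection).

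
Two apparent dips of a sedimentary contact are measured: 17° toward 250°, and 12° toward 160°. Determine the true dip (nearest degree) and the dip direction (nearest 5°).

true dip 20°, dip direction 215°

Represent each trace as a vector plunging at its apparent dip toward its trend (east-north-up frame): v₁ = (-0.899, -0.327, -0.292), v₂ = (0.335, -0.919, -0.208).
Cross product v₁ × v₂ gives the pole to the plane: n ∝ (-0.201, -0.285, 0.935).
True dip = arccos(n_z / |n|) = arccos(0.9371) = 20.4°.
Dip direction = azimuth of (n_x, n_y) = atan2(-0.201, -0.285) = 215°.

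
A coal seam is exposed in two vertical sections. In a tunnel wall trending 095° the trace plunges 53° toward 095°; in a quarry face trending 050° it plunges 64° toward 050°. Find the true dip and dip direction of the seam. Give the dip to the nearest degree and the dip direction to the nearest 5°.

true dip 64°, dip direction 045°

Each apparent-dip line lies in the plane. As unit vectors (x east, y north, z up), v₁ plunges 53°→095° and v₂ plunges 64°→050°.
Cross product v₁ × v₂ gives the pole to the plane: n ∝ (0.272, 0.271, 0.187).
tan δ = √(n_x²+n_y²)/n_z = 0.384/0.187, so δ = 64.1°.
The horizontal component of n points toward azimuth atan2(n_x, n_y) = 45°, the dip direction.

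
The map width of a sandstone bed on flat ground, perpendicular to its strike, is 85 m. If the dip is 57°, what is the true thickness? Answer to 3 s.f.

71.3 m

True thickness t = w · sin(dip) = 85 × sin 57°
t = 85 × 0.8387 = 71.287 m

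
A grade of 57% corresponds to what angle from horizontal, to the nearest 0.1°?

tan θ = 57/100 = 0.5700
θ = arctan(0.5700) = 29.68°

29.7°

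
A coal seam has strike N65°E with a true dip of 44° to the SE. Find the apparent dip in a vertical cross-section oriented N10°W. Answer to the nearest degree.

The strike is N65°E and the section trends N10°W; the acute angle between them is β = 75°.
tan α = tan 44° × sin 75° = 0.9657 × 0.9659 = 0.9328
apparent dip = arctan 0.9328 = 43.01°

43°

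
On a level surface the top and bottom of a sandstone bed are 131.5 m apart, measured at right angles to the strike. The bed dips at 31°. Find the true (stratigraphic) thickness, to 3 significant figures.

True thickness t = w · sin(dip) = 131.5 × sin 31°
t = 131.5 × 0.5150 = 67.728 m

67.7 m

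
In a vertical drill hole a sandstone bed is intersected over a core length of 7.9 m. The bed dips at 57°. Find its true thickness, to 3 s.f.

True thickness t = h · cos(dip) = 7.9 × cos 57°
t = 7.9 × 0.5446 = 4.303 m

4.30 m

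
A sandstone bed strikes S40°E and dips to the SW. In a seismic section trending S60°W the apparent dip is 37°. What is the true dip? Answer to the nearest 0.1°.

37.4°

β = acute angle between strike S40°E and section S60°W = 80°.
tan(true dip) = tan 37° / sin 80° = 0.7652
true dip = arctan 0.7652 = 37.42°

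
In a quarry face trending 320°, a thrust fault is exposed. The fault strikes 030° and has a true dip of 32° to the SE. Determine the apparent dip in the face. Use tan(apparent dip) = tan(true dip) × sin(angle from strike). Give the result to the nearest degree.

30°

Angle between strike (030°) and section (320°): β = 70°.
tan(apparent dip) = tan 32° · sin 70° = 0.5872
apparent dip = arctan 0.5872 = 30.42°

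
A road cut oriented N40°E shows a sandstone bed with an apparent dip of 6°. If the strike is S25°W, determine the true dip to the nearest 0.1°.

β = acute angle between strike S25°W and section N40°E = 15°.
tan δ = tan α / sin β = tan 6° / sin 15° = 0.1051 / 0.2588 = 0.4061
true dip = arctan 0.4061 = 22.10°

22.1°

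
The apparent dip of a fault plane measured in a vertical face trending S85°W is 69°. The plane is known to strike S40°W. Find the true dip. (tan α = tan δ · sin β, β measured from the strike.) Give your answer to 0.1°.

The section is 45° from the strike.
tan(true dip) = tan 69° / sin 45° = 3.6842
δ = arctan(3.6842) = 74.81°

74.8°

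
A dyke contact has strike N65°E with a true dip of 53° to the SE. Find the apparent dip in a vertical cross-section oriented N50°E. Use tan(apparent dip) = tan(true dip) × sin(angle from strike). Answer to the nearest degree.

Angle between strike (N65°E) and section (N50°E): β = 15°.
tan(apparent dip) = tan 53° · sin 15° = 0.3435
apparent dip = arctan 0.3435 = 18.96°

19°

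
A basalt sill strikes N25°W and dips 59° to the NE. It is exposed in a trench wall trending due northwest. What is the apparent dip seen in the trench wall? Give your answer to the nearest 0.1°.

The section lies 20° from the strike.
tan α = tan 59° × sin 20° = 1.6643 × 0.3420 = 0.5692
apparent dip = arctan 0.5692 = 29.65°

29.6°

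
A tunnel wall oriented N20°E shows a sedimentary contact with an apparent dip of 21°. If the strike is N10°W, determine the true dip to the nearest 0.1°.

37.5°

β = acute angle between strike N10°W and section N20°E = 30°.
tan δ = tan α / sin β = tan 21° / sin 30° = 0.3839 / 0.5000 = 0.7677
δ = arctan(0.7677) = 37.51°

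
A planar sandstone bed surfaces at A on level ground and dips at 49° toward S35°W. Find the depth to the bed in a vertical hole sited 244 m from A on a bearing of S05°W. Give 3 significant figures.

The hole lies 30° from the dip direction, so the down-dip offset is 244 × cos 30° = 211.31 m.
Depth = down-dip offset × tan(dip) = 211.31 × tan 49° = 211.31 × 1.1504
Depth = 243.08 m

243 m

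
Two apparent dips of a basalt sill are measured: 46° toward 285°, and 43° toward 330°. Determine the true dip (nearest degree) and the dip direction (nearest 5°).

true dip 47°, dip direction 300°

Each apparent-dip line lies in the plane. As unit vectors (x east, y north, z up), v₁ plunges 46°→285° and v₂ plunges 43°→330°.
The plane normal is n = v₁ × v₂ ∝ (-0.333, 0.195, 0.359).
True dip = arccos(n_z / |n|) = arccos(0.6816) = 47.0°.
Dip direction = atan2(-0.333, 0.195) = 300° (azimuth of n's horizontal projection).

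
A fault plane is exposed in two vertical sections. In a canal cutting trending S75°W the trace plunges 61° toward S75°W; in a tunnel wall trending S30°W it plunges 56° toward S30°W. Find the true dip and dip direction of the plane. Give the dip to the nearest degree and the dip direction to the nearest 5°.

Each apparent-dip line lies in the plane. As unit vectors (x east, y north, z up), v₁ plunges 61°→S75°W and v₂ plunges 56°→S30°W.
n = v₁ × v₂ = (-0.320, -0.144, 0.192) (taken with n_z > 0).
tan δ = √(n_x²+n_y²)/n_z = 0.350/0.192, so δ = 61.3°.
Dip direction = azimuth of (n_x, n_y) = atan2(-0.320, -0.144) = 246°.

true dip 61°, dip direction 245°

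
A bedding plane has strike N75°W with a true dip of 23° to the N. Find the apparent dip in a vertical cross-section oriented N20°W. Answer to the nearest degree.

19°

The strike is N75°W and the section trends N20°W; the acute angle between them is β = 55°.
tan(apparent dip) = tan 23° · sin 55° = 0.3477
apparent dip = arctan 0.3477 = 19.17°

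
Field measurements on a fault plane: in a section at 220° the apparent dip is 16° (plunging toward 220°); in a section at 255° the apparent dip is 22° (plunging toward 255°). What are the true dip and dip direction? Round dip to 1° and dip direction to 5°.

Represent each trace as a vector plunging at its apparent dip toward its trend (east-north-up frame): v₁ = (-0.618, -0.736, -0.276), v₂ = (-0.896, -0.240, -0.375).
Cross product v₁ × v₂ gives the pole to the plane: n ∝ (-0.210, -0.015, 0.511).
tan δ = √(n_x²+n_y²)/n_z = 0.210/0.511, so δ = 22.4°.
Dip direction = azimuth of (n_x, n_y) = atan2(-0.210, -0.015) = 266°.

true dip 22°, dip direction 265°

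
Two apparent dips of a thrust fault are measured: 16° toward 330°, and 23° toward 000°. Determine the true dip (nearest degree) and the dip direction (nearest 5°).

true dip 24°, dip direction 020°

Represent each trace as a vector plunging at its apparent dip toward its trend (east-north-up frame): v₁ = (-0.481, 0.832, -0.276), v₂ = (0.000, 0.921, -0.391).
The plane normal is n = v₁ × v₂ ∝ (0.072, 0.188, 0.442).
Dip δ = arctan(|n_h|/n_z) = arctan(0.201/0.442) = 24.4°.
The horizontal component of n points toward azimuth atan2(n_x, n_y) = 21°, the dip direction.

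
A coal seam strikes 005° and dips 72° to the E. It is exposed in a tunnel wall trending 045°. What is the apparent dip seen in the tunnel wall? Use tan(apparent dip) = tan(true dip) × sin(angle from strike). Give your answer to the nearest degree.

The strike is 005° and the section trends 045°; the acute angle between them is β = 40°.
tan α = tan 72° × sin 40° = 3.0777 × 0.6428 = 1.9783
apparent dip = arctan 1.9783 = 63.18°

63°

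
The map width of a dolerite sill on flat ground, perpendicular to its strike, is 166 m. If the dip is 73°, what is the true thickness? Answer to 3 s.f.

159 m

True thickness t = w · sin(dip) = 166 × sin 73°
t = 166 × 0.9563 = 158.747 m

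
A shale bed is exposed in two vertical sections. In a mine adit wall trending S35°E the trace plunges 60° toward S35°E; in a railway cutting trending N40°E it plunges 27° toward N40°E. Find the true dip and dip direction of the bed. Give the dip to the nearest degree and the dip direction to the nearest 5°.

true dip 63°, dip direction 115°

Represent each trace as a vector plunging at its apparent dip toward its trend (east-north-up frame): v₁ = (0.287, -0.410, -0.866), v₂ = (0.573, 0.683, -0.454).
The plane normal is n = v₁ × v₂ ∝ (0.777, -0.366, 0.430).
True dip = arccos(n_z / |n|) = arccos(0.4480) = 63.4°.
Dip direction = azimuth of (n_x, n_y) = atan2(0.777, -0.366) = 115°.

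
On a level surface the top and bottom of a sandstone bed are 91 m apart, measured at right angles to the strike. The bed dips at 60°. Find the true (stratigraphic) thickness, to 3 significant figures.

78.8 m

True thickness t = w · sin(dip) = 91 × sin 60°
t = 91 × 0.8660 = 78.808 m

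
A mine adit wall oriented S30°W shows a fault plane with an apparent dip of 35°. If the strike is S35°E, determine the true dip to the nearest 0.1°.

The section is 65° from the strike.
tan δ = tan α / sin β = tan 35° / sin 65° = 0.7002 / 0.9063 = 0.7726
true dip = arctan 0.7726 = 37.69°

37.7°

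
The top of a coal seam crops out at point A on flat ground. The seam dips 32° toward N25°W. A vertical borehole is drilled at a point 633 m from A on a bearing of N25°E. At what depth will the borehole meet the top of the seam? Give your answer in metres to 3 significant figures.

254 m

The hole lies 50° from the dip direction, so the down-dip offset is 633 × cos 50° = 406.88 m.
Depth = down-dip offset × tan(dip) = 406.88 × tan 32° = 406.88 × 0.6249
Depth = 254.25 m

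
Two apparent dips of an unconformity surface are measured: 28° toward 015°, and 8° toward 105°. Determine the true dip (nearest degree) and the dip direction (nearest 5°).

true dip 29°, dip direction 030°

Each apparent-dip line lies in the plane. As unit vectors (x east, y north, z up), v₁ plunges 28°→015° and v₂ plunges 8°→105°.
n = v₁ × v₂ = (0.239, 0.417, 0.874) (taken with n_z > 0).
True dip = arccos(n_z / |n|) = arccos(0.8762) = 28.8°.
Dip direction = atan2(0.239, 0.417) = 30° (azimuth of n's horizontal projection).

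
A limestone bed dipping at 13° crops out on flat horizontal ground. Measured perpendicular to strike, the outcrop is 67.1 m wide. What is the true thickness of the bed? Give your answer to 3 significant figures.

15.1 m

True thickness t = w · sin(dip) = 67.1 × sin 13°
t = 67.1 × 0.2250 = 15.094 m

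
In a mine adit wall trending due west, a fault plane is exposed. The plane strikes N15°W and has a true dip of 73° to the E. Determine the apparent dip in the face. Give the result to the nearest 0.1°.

The strike is N15°W and the section trends due west; the acute angle between them is β = 75°.
tan α = tan 73° × sin 75° = 3.2709 × 0.9659 = 3.1594
α = arctan(3.1594) = 72.44°

72.4°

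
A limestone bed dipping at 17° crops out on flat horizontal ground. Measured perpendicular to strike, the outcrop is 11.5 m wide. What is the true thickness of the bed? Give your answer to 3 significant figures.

True thickness t = w · sin(dip) = 11.5 × sin 17°
t = 11.5 × 0.2924 = 3.362 m

3.36 m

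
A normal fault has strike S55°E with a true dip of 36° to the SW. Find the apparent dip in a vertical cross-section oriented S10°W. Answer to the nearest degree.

33°

Angle between strike (S55°E) and section (S10°W): β = 65°.
tan(apparent dip) = tan 36° · sin 65° = 0.6585
α = arctan(0.6585) = 33.36°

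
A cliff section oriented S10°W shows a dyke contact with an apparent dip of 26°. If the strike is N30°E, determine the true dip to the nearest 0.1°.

55.0°

The section is 20° from the strike.
tan(true dip) = tan 26° / sin 20° = 1.4260
δ = arctan(1.4260) = 54.96°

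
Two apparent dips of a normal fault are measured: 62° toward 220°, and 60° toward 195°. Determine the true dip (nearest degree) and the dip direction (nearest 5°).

Represent each trace as a vector plunging at its apparent dip toward its trend (east-north-up frame): v₁ = (-0.302, -0.360, -0.883), v₂ = (-0.129, -0.483, -0.866).
n = v₁ × v₂ = (-0.115, -0.147, 0.099) (taken with n_z > 0).
Dip δ = arctan(|n_h|/n_z) = arctan(0.187/0.099) = 62.0°.
Dip direction = atan2(-0.115, -0.147) = 218° (azimuth of n's horizontal projection).

true dip 62°, dip direction 220°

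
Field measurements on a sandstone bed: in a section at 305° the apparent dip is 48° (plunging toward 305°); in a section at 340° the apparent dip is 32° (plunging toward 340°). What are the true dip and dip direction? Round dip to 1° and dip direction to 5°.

true dip 51°, dip direction 280°

The two traces are lines in the plane: v₁ = (sin 305°·cos 48°, cos 305°·cos 48°, −sin 48°), v₂ = (sin 340°·cos 32°, cos 340°·cos 32°, −sin 32°).
The plane normal is n = v₁ × v₂ ∝ (-0.389, 0.075, 0.325).
tan δ = √(n_x²+n_y²)/n_z = 0.396/0.325, so δ = 50.6°.
The horizontal component of n points toward azimuth atan2(n_x, n_y) = 281°, the dip direction.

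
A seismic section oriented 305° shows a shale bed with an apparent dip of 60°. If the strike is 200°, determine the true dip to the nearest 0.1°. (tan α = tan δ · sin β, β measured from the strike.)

β = acute angle between strike 200° and section 305° = 75°.
tan δ = tan α / sin β = tan 60° / sin 75° = 1.7321 / 0.9659 = 1.7932
true dip = arctan 1.7932 = 60.85°

60.9°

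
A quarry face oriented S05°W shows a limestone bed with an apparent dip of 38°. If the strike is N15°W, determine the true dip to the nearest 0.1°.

66.4°

The section is 20° from the strike.
tan(true dip) = tan 38° / sin 20° = 2.2843
true dip = arctan 2.2843 = 66.36°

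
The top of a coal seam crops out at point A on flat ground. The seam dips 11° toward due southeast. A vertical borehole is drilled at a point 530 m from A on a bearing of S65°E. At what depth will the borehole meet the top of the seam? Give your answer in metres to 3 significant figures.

The hole lies 20° from the dip direction, so the down-dip offset is 530 × cos 20° = 498.04 m.
Depth = down-dip offset × tan(dip) = 498.04 × tan 11° = 498.04 × 0.1944
Depth = 96.81 m

96.8 m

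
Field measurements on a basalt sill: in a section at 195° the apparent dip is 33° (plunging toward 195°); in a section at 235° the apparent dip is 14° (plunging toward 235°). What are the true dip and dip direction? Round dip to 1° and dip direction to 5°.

true dip 37°, dip direction 165°

The two traces are lines in the plane: v₁ = (sin 195°·cos 33°, cos 195°·cos 33°, −sin 33°), v₂ = (sin 235°·cos 14°, cos 235°·cos 14°, −sin 14°).
n = v₁ × v₂ = (0.107, -0.380, 0.523) (taken with n_z > 0).
tan δ = √(n_x²+n_y²)/n_z = 0.395/0.523, so δ = 37.1°.
The horizontal component of n points toward azimuth atan2(n_x, n_y) = 164°, the dip direction.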